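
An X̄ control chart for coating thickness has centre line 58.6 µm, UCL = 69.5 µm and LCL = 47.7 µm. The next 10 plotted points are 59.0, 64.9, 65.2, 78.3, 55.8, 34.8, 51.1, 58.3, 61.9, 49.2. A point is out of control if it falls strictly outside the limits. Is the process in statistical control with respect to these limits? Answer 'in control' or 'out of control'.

Compare each point to [47.7, 69.5]: sample 4 = 78.3 > UCL; sample 6 = 34.8 < LCL.

out of control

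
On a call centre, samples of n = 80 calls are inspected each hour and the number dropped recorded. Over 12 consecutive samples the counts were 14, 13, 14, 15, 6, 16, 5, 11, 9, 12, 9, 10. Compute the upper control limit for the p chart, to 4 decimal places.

0.2558

p̄ = Σdᵢ / (k·n) = 134 / (12 × 80) = 0.13958
UCL = p̄ + 3·√(p̄(1−p̄)/n) = 0.13958 + 3 × √(0.13958×0.86042/80) = 0.13958 + 3 × 0.03875 = 0.25582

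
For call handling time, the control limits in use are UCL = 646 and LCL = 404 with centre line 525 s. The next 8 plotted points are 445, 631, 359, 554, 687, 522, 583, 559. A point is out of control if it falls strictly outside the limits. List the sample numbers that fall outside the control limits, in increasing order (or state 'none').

3, 5

Compare each point to [404, 646]: sample 3 = 359 < LCL; sample 5 = 687 > UCL.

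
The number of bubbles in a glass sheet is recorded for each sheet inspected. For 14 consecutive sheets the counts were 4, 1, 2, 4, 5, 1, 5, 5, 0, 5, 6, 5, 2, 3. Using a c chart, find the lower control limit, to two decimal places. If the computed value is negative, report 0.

0.00

c̄ = (4 + 1 + 2 + 4 + 5 + 1 + 5 + 5 + 0 + 5 + 6 + 5 + 2 + 3) / 14 = 48 / 14 = 3.4286
LCL = c̄ − 3√c̄ = 3.4286 − 3 × 1.8516 = -2.1263 → 0 (cannot be negative)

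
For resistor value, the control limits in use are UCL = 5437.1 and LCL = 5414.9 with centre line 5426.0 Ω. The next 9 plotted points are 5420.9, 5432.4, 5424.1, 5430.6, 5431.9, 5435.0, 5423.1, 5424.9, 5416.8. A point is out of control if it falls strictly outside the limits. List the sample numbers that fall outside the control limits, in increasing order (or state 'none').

none

All 9 points lie within [5414.9, 5437.1].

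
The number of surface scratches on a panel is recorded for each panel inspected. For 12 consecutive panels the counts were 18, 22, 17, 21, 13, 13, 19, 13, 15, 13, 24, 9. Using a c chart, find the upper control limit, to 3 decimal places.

c̄ = (18 + 22 + 17 + 21 + 13 + 13 + 19 + 13 + 15 + 13 + 24 + 9) / 12 = 197 / 12 = 16.4167
UCL = c̄ + 3√c̄ = 16.4167 + 3 × √16.4167 = 16.4167 + 3 × 4.0517 = 28.5719

28.572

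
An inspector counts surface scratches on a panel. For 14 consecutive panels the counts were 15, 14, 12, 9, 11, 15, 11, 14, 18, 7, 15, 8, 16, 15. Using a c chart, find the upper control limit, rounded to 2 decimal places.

c̄ = (15 + 14 + 12 + 9 + 11 + 15 + 11 + 14 + 18 + 7 + 15 + 8 + 16 + 15) / 14 = 180 / 14 = 12.8571
UCL = c̄ + 3√c̄ = 12.8571 + 3 × √12.8571 = 12.8571 + 3 × 3.5857 = 23.6142

23.61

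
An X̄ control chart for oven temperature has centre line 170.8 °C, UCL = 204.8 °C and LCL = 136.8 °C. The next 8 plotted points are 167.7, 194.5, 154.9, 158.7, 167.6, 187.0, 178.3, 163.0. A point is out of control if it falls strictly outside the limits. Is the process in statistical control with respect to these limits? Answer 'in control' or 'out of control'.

All 8 points lie within [136.8, 204.8].

in control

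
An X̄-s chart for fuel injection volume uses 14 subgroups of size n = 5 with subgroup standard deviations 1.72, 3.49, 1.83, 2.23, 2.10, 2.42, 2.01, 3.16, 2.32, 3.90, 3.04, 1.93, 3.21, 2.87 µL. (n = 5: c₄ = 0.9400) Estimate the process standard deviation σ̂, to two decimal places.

s̄ = (1.72 + 3.49 + 1.83 + 2.23 + 2.10 + 2.42 + 2.01 + 3.16 + 2.32 + 3.90 + 3.04 + 1.93 + 3.21 + 2.87) / 14 = 2.5879
σ̂ = s̄ / c₄ = 2.5879 / 0.9400 = 2.7530

2.75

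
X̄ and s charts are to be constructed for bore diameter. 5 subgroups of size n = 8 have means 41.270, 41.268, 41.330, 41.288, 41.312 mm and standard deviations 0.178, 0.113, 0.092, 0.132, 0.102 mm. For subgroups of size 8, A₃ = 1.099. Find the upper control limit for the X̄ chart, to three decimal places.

41.429

X̄̄ = (41.270 + 41.268 + 41.330 + 41.288 + 41.312) / 5 = 41.2936
s̄ = (0.178 + 0.113 + 0.092 + 0.132 + 0.102) / 5 = 0.1234
UCL = X̄̄ + A₃·s̄ = 41.2936 + 1.099 × 0.1234 = 41.4292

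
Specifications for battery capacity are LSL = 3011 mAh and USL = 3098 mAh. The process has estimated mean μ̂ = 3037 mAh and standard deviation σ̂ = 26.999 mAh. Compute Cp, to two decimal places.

Cp = (USL − LSL) / (6σ̂) = (3098 − 3011) / (6 × 26.999) = 87.0000 / 161.9940 = 0.5371

0.54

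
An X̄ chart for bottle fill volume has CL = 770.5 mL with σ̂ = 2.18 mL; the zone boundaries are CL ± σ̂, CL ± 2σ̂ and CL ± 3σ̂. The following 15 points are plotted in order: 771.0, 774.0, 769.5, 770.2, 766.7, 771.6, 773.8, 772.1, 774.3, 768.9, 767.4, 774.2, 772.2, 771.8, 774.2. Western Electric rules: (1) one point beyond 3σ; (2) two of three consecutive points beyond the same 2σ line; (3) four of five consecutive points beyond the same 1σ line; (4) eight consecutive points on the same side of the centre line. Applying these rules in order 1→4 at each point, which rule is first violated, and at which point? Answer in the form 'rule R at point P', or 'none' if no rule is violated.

Zone of each point (C = within 1σ̂, B = 1σ̂–2σ̂, A = 2σ̂–3σ̂, * = beyond 3σ̂; sign = side of CL): 1:+C, 2:+B, 3:-C, 4:-C, 5:-B, 6:+C, 7:+B, 8:+C, 9:+B, 10:-C, 11:-B, 12:+B, 13:+C, 14:+C, 15:+B
No rule fires across all 15 points.

none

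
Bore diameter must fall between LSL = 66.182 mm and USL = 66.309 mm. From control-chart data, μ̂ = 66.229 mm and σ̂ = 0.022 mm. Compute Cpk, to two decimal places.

Cpu = (USL − μ̂) / (3σ̂) = (66.309 − 66.229) / (3 × 0.022) = 1.2121; Cpl = (μ̂ − LSL) / (3σ̂) = (66.229 − 66.182) / (3 × 0.022) = 0.7121; Cpk = min(Cpu, Cpl) = 0.7121

0.71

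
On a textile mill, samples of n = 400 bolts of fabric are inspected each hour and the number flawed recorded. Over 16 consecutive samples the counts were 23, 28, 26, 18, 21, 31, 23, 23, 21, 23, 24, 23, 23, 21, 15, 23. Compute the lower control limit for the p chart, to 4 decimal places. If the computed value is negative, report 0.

0.0224

p̄ = Σdᵢ / (k·n) = 366 / (16 × 400) = 0.05719
LCL = p̄ − 3·√(p̄(1−p̄)/n) = 0.05719 − 3 × 0.01161 = 0.02236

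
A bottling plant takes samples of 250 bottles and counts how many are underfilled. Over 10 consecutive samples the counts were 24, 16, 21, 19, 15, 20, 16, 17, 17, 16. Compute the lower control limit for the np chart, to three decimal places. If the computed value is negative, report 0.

5.807

p̄ = Σdᵢ / (k·n) = 181 / (10 × 250) = 0.07240
LCL = np̄ − 3·√(np̄(1−p̄)) = 18.1000 − 3 × 4.0975 = 5.8075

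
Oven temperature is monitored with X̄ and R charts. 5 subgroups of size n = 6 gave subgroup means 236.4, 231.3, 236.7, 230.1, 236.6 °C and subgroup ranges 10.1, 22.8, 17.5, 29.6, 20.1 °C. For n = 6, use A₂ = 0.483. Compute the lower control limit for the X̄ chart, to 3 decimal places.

224.550

X̄̄ = (236.4 + 231.3 + 236.7 + 230.1 + 236.6) / 5 = 1171.1000 / 5 = 234.2200
R̄ = (10.1 + 22.8 + 17.5 + 29.6 + 20.1) / 5 = 100.1000 / 5 = 20.0200
LCL = X̄̄ − A₂·R̄ = 234.2200 − 0.483 × 20.0200 = 224.5503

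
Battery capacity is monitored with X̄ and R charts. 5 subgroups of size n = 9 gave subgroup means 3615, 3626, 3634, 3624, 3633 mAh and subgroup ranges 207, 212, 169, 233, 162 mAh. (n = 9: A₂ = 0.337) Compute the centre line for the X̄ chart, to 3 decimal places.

3626.400

X̄̄ = (3615 + 3626 + 3634 + 3624 + 3633) / 5 = 18132.0000 / 5 = 3626.4000
CL = X̄̄ = 3626.4000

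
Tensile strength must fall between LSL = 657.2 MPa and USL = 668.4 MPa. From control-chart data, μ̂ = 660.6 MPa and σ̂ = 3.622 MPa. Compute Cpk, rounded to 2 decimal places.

0.31

Cpu = (USL − μ̂) / (3σ̂) = (668.4 − 660.6) / (3 × 3.622) = 0.7178; Cpl = (μ̂ − LSL) / (3σ̂) = (660.6 − 657.2) / (3 × 3.622) = 0.3129; Cpk = min(Cpu, Cpl) = 0.3129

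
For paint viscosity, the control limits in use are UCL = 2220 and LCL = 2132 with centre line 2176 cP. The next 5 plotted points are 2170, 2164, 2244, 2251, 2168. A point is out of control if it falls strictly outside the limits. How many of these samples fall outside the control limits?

Compare each point to [2132, 2220]: sample 3 = 2244 > UCL; sample 4 = 2251 > UCL.

2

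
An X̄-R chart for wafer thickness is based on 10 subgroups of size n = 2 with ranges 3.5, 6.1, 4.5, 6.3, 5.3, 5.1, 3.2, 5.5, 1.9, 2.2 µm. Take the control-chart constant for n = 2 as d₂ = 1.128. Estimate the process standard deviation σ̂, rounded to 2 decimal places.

3.87

R̄ = (3.5 + 6.1 + 4.5 + 6.3 + 5.3 + 5.1 + 3.2 + 5.5 + 1.9 + 2.2) / 10 = 4.3600
σ̂ = R̄ / d₂ = 4.3600 / 1.128 = 3.8652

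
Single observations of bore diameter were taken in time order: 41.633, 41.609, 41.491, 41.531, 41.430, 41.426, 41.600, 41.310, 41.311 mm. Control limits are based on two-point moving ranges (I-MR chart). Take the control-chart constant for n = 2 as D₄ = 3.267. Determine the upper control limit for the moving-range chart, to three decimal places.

0.307

Moving ranges: 0.024, 0.118, 0.040, 0.101, 0.004, 0.174, 0.290, 0.001; M̄R̄ = 0.7520 / 8 = 0.0940
UCL_MR = D₄·M̄R̄ = 3.267 × 0.0940 = 0.3071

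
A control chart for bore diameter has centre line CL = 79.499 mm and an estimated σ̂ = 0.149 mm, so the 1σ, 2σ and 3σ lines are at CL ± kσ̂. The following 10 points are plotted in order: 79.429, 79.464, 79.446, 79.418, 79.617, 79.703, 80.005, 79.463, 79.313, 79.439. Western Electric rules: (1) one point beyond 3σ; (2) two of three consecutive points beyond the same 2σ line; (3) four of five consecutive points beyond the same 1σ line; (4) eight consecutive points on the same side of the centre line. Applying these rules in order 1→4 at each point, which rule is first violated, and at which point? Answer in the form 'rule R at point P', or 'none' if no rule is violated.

rule 1 at point 7

Zone of each point (C = within 1σ̂, B = 1σ̂–2σ̂, A = 2σ̂–3σ̂, * = beyond 3σ̂; sign = side of CL): 1:-C, 2:-C, 3:-C, 4:-C, 5:+C, 6:+B, 7:+*, 8:-C, 9:-B, 10:-C
Rule 1 (one point beyond the 3σ limits) is satisfied at point 7.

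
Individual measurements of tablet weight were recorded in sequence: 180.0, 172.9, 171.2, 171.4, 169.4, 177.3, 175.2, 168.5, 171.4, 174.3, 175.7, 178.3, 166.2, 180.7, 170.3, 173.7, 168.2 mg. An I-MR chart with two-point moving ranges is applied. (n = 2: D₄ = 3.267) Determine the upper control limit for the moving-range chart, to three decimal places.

17.029

Moving ranges: 7.1, 1.7, 0.2, 2.0, 7.9, 2.1, 6.7, 2.9, 2.9, 1.4, 2.6, 12.1, 14.5, 10.4, 3.4, 5.5; M̄R̄ = 83.4000 / 16 = 5.2125
UCL_MR = D₄·M̄R̄ = 3.267 × 5.2125 = 17.0292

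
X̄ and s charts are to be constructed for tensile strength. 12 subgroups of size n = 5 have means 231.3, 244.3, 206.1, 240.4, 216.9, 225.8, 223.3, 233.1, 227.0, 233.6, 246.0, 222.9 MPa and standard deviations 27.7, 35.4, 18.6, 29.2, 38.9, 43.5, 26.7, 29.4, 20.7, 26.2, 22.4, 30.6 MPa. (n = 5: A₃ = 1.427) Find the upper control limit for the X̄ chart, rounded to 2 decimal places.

270.76

X̄̄ = (231.3 + 244.3 + 206.1 + 240.4 + 216.9 + 225.8 + 223.3 + 233.1 + 227.0 + 233.6 + 246.0 + 222.9) / 12 = 229.2250
s̄ = (27.7 + 35.4 + 18.6 + 29.2 + 38.9 + 43.5 + 26.7 + 29.4 + 20.7 + 26.2 + 22.4 + 30.6) / 12 = 29.1083
UCL = X̄̄ + A₃·s̄ = 229.2250 + 1.427 × 29.1083 = 270.7626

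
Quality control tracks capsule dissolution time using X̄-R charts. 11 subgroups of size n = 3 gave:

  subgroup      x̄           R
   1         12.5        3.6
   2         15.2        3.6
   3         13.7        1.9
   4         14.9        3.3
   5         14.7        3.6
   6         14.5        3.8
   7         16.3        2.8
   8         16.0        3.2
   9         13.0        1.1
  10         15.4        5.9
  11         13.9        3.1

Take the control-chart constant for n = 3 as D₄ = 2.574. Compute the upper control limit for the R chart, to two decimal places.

8.40

R̄ = (3.6 + 3.6 + 1.9 + 3.3 + 3.6 + 3.8 + 2.8 + 3.2 + 1.1 + 5.9 + 3.1) / 11 = 35.9000 / 11 = 3.2636
UCL_R = D₄·R̄ = 2.574 × 3.2636 = 8.4006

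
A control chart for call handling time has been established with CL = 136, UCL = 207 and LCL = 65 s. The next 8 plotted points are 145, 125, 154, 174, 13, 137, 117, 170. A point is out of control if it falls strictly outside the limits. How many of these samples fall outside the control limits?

Compare each point to [65, 207]: sample 5 = 13 < LCL.

1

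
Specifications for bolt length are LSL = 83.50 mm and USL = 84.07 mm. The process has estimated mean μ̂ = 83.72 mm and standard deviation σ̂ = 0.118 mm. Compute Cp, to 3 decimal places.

Cp = (USL − LSL) / (6σ̂) = (84.07 − 83.50) / (6 × 0.118) = 0.5700 / 0.7080 = 0.8051

0.805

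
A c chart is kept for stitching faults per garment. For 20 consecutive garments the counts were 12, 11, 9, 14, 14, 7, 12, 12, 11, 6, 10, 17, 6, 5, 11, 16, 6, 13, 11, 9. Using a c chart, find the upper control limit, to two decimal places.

c̄ = (12 + 11 + 9 + 14 + 14 + 7 + 12 + 12 + 11 + 6 + 10 + 17 + 6 + 5 + 11 + 16 + 6 + 13 + 11 + 9) / 20 = 212 / 20 = 10.6000
UCL = c̄ + 3√c̄ = 10.6000 + 3 × √10.6000 = 10.6000 + 3 × 3.2558 = 20.3673

20.37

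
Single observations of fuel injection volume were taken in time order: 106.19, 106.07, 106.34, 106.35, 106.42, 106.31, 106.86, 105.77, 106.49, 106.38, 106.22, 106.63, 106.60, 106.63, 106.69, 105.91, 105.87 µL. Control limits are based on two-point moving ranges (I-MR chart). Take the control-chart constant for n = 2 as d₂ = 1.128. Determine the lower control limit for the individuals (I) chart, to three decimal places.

X̄ = (106.19 + 106.07 + 106.34 + 106.35 + 106.42 + 106.31 + 106.86 + 105.77 + 106.49 + 106.38 + 106.22 + 106.63 + 106.60 + 106.63 + 106.69 + 105.91 + 105.87) / 17 = 106.3371
Moving ranges: 0.12, 0.27, 0.01, 0.07, 0.11, 0.55, 1.09, 0.72, 0.11, 0.16, 0.41, 0.03, 0.03, 0.06, 0.78, 0.04; M̄R̄ = 4.5600 / 16 = 0.2850
LCL = X̄ − 3·M̄R̄/d₂ = 106.3371 − 3 × 0.2850 / 1.128 = 105.5791

105.579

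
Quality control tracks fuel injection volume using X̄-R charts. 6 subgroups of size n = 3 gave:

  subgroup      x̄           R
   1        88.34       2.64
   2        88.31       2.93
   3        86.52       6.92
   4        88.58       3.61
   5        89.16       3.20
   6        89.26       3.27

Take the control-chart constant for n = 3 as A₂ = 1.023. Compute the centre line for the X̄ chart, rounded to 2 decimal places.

X̄̄ = (88.34 + 88.31 + 86.52 + 88.58 + 89.16 + 89.26) / 6 = 530.1700 / 6 = 88.3617
CL = X̄̄ = 88.3617

88.36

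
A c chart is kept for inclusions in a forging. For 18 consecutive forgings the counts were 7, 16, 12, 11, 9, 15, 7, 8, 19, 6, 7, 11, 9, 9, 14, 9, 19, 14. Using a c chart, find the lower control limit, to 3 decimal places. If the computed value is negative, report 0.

c̄ = (7 + 16 + 12 + 11 + 9 + 15 + 7 + 8 + 19 + 6 + 7 + 11 + 9 + 9 + 14 + 9 + 19 + 14) / 18 = 202 / 18 = 11.2222
LCL = c̄ − 3√c̄ = 11.2222 − 3 × 3.3500 = 1.1723

1.172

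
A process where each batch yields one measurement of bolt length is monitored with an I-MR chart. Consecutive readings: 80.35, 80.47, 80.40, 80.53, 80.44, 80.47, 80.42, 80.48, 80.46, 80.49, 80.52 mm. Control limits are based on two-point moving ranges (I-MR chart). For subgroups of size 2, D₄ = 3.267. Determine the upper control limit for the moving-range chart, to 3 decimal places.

Moving ranges: 0.12, 0.07, 0.13, 0.09, 0.03, 0.05, 0.06, 0.02, 0.03, 0.03; M̄R̄ = 0.6300 / 10 = 0.0630
UCL_MR = D₄·M̄R̄ = 3.267 × 0.0630 = 0.2058

0.206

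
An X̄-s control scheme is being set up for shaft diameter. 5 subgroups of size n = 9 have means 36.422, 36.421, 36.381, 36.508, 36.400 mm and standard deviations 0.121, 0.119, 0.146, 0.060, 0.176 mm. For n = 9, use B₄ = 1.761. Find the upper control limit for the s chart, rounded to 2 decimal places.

s̄ = (0.121 + 0.119 + 0.146 + 0.060 + 0.176) / 5 = 0.1244
UCL_s = B₄·s̄ = 1.761 × 0.1244 = 0.2191

0.22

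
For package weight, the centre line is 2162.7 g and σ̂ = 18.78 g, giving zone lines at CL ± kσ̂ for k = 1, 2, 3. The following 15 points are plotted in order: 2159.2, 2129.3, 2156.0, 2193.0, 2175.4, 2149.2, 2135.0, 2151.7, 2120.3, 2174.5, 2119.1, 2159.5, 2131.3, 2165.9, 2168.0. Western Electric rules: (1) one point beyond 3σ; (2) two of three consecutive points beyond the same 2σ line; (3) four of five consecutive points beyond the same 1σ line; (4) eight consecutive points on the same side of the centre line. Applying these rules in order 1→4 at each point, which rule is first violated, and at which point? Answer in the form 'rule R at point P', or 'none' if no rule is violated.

rule 2 at point 11

Zone of each point (C = within 1σ̂, B = 1σ̂–2σ̂, A = 2σ̂–3σ̂, * = beyond 3σ̂; sign = side of CL): 1:-C, 2:-B, 3:-C, 4:+B, 5:+C, 6:-C, 7:-B, 8:-C, 9:-A, 10:+C, 11:-A, 12:-C, 13:-B, 14:+C, 15:+C
Rule 2 (two of three consecutive points beyond the same 2σ limit) is satisfied at point 11.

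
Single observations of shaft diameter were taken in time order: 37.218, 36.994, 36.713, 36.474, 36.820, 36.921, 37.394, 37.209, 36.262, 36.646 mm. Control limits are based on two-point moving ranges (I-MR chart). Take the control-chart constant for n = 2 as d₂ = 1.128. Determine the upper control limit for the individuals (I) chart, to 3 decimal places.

37.805

X̄ = (37.218 + 36.994 + 36.713 + 36.474 + 36.820 + 36.921 + 37.394 + 37.209 + 36.262 + 36.646) / 10 = 36.8651
Moving ranges: 0.224, 0.281, 0.239, 0.346, 0.101, 0.473, 0.185, 0.947, 0.384; M̄R̄ = 3.1800 / 9 = 0.3533
UCL = X̄ + 3·M̄R̄/d₂ = 36.8651 + 3 × 0.3533 / 1.128 = 37.8048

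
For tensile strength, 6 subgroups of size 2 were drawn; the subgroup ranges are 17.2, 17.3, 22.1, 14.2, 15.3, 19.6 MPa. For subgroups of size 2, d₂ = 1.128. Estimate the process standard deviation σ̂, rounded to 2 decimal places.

15.62

R̄ = (17.2 + 17.3 + 22.1 + 14.2 + 15.3 + 19.6) / 6 = 17.6167
σ̂ = R̄ / d₂ = 17.6167 / 1.128 = 15.6176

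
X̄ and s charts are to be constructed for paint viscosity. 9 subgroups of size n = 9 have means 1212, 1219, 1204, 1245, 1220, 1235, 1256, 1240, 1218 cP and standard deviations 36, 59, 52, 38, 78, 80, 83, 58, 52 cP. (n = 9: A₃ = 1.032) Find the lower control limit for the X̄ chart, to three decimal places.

1166.205

X̄̄ = (1212 + 1219 + 1204 + 1245 + 1220 + 1235 + 1256 + 1240 + 1218) / 9 = 1227.6667
s̄ = (36 + 59 + 52 + 38 + 78 + 80 + 83 + 58 + 52) / 9 = 59.5556
LCL = X̄̄ − A₃·s̄ = 1227.6667 − 1.032 × 59.5556 = 1166.2053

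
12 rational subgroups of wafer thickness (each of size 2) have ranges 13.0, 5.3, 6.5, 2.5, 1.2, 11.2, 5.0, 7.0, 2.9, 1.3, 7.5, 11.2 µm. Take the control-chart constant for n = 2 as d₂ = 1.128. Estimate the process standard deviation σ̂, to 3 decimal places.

5.511

R̄ = (13.0 + 5.3 + 6.5 + 2.5 + 1.2 + 11.2 + 5.0 + 7.0 + 2.9 + 1.3 + 7.5 + 11.2) / 12 = 6.2167
σ̂ = R̄ / d₂ = 6.2167 / 1.128 = 5.5112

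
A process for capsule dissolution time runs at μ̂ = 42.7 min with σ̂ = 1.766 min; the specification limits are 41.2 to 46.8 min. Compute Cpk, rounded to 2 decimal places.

0.28

Cpu = (USL − μ̂) / (3σ̂) = (46.8 − 42.7) / (3 × 1.766) = 0.7739; Cpl = (μ̂ − LSL) / (3σ̂) = (42.7 − 41.2) / (3 × 1.766) = 0.2831; Cpk = min(Cpu, Cpl) = 0.2831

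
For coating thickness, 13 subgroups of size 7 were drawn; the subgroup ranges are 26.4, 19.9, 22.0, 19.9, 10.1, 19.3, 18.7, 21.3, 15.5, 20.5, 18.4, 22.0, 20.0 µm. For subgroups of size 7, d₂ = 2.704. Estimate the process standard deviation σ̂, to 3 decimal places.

7.226

R̄ = (26.4 + 19.9 + 22.0 + 19.9 + 10.1 + 19.3 + 18.7 + 21.3 + 15.5 + 20.5 + 18.4 + 22.0 + 20.0) / 13 = 19.5385
σ̂ = R̄ / d₂ = 19.5385 / 2.704 = 7.2258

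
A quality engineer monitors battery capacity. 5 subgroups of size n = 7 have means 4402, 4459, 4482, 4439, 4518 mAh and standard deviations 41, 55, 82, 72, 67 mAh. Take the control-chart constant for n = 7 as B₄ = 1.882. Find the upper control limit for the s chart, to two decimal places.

119.32

s̄ = (41 + 55 + 82 + 72 + 67) / 5 = 63.4000
UCL_s = B₄·s̄ = 1.882 × 63.4000 = 119.3188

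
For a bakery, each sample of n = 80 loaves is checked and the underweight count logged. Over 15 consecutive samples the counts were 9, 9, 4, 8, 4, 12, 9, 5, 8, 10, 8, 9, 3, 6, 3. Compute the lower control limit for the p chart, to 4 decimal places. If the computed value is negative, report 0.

0.0000

p̄ = Σdᵢ / (k·n) = 107 / (15 × 80) = 0.08917
LCL = p̄ − 3·√(p̄(1−p̄)/n) = 0.08917 − 3 × 0.03186 = -0.00642 → 0 (negative, so LCL = 0)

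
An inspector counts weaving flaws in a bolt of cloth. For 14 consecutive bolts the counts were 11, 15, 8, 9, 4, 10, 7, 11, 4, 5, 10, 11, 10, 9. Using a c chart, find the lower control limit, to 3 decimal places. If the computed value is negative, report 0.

c̄ = (11 + 15 + 8 + 9 + 4 + 10 + 7 + 11 + 4 + 5 + 10 + 11 + 10 + 9) / 14 = 124 / 14 = 8.8571
LCL = c̄ − 3√c̄ = 8.8571 − 3 × 2.9761 = -0.0711 → 0 (cannot be negative)

0.000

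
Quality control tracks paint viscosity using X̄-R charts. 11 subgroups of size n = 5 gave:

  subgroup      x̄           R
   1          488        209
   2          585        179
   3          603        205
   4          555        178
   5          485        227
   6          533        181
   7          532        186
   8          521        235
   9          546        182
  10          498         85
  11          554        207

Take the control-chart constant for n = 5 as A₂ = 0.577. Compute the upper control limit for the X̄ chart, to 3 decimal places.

645.154

X̄̄ = (488 + 585 + 603 + 555 + 485 + 533 + 532 + 521 + 546 + 498 + 554) / 11 = 5900.0000 / 11 = 536.3636
R̄ = (209 + 179 + 205 + 178 + 227 + 181 + 186 + 235 + 182 + 85 + 207) / 11 = 2074.0000 / 11 = 188.5455
UCL = X̄̄ + A₂·R̄ = 536.3636 + 0.577 × 188.5455 = 645.1544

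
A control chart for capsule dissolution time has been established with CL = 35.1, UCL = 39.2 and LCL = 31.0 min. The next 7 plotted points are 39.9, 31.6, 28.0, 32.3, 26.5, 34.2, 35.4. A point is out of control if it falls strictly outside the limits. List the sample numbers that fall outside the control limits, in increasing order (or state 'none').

Compare each point to [31.0, 39.2]: sample 1 = 39.9 > UCL; sample 3 = 28.0 < LCL; sample 5 = 26.5 < LCL.

1, 3, 5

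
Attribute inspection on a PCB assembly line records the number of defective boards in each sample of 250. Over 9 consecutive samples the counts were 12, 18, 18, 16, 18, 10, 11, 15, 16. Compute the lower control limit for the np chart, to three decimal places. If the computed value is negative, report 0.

3.663

p̄ = Σdᵢ / (k·n) = 134 / (9 × 250) = 0.05956
LCL = np̄ − 3·√(np̄(1−p̄)) = 14.8889 − 3 × 3.7419 = 3.6630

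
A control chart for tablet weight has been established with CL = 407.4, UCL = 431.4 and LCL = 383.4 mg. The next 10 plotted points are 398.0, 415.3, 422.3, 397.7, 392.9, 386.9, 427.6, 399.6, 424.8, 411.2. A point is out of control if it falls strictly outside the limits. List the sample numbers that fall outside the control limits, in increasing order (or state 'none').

none

All 10 points lie within [383.4, 431.4].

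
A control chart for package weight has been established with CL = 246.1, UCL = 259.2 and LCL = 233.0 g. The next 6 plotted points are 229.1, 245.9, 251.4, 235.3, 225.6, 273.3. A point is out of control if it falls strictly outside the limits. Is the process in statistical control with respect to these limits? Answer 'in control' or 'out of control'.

out of control

Compare each point to [233.0, 259.2]: sample 1 = 229.1 < LCL; sample 5 = 225.6 < LCL; sample 6 = 273.3 > UCL.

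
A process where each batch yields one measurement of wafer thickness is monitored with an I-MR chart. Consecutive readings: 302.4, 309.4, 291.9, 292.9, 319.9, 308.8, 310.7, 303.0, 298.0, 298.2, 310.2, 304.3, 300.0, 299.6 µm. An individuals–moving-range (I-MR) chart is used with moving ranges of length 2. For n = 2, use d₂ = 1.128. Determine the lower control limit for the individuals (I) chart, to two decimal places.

X̄ = (302.4 + 309.4 + 291.9 + 292.9 + 319.9 + 308.8 + 310.7 + 303.0 + 298.0 + 298.2 + 310.2 + 304.3 + 300.0 + 299.6) / 14 = 303.5214
Moving ranges: 7.0, 17.5, 1.0, 27.0, 11.1, 1.9, 7.7, 5.0, 0.2, 12.0, 5.9, 4.3, 0.4; M̄R̄ = 101.0000 / 13 = 7.7692
LCL = X̄ − 3·M̄R̄/d₂ = 303.5214 − 3 × 7.7692 / 1.128 = 282.8586

282.86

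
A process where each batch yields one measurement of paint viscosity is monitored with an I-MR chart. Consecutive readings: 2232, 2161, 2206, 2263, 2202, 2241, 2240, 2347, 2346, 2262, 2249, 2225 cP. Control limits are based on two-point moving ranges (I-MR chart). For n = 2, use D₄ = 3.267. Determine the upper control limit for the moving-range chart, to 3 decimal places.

Moving ranges: 71, 45, 57, 61, 39, 1, 107, 1, 84, 13, 24; M̄R̄ = 503.0000 / 11 = 45.7273
UCL_MR = D₄·M̄R̄ = 3.267 × 45.7273 = 149.3910

149.391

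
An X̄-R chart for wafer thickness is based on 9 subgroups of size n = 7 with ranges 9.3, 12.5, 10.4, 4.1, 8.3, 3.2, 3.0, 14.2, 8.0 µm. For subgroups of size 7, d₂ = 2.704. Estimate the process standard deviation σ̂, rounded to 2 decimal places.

R̄ = (9.3 + 12.5 + 10.4 + 4.1 + 8.3 + 3.2 + 3.0 + 14.2 + 8.0) / 9 = 8.1111
σ̂ = R̄ / d₂ = 8.1111 / 2.704 = 2.9997

3.00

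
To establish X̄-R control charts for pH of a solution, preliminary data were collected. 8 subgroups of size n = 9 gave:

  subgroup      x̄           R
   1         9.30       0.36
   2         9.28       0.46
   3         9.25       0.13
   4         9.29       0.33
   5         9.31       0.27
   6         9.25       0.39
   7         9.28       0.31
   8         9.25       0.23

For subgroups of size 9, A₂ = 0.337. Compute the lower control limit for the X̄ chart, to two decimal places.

9.17

X̄̄ = (9.30 + 9.28 + 9.25 + 9.29 + 9.31 + 9.25 + 9.28 + 9.25) / 8 = 74.2100 / 8 = 9.2762
R̄ = (0.36 + 0.46 + 0.13 + 0.33 + 0.27 + 0.39 + 0.31 + 0.23) / 8 = 2.4800 / 8 = 0.3100
LCL = X̄̄ − A₂·R̄ = 9.2762 − 0.337 × 0.3100 = 9.1718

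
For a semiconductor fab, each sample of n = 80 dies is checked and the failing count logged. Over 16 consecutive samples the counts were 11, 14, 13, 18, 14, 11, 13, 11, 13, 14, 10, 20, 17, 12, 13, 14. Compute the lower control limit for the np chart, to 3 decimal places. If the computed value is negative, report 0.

p̄ = Σdᵢ / (k·n) = 218 / (16 × 80) = 0.17031
LCL = np̄ − 3·√(np̄(1−p̄)) = 13.6250 − 3 × 3.3622 = 3.5384

3.538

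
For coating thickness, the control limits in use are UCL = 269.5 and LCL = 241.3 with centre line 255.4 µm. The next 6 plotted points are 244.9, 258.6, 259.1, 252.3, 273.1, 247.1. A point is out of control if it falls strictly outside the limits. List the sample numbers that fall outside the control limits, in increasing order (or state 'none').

5

Compare each point to [241.3, 269.5]: sample 5 = 273.1 > UCL.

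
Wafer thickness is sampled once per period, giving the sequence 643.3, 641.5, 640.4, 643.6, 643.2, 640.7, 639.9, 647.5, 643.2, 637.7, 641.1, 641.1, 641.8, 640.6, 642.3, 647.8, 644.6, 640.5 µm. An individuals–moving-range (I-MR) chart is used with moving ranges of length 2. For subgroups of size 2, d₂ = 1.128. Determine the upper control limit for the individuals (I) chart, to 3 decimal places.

X̄ = (643.3 + 641.5 + 640.4 + 643.6 + 643.2 + 640.7 + 639.9 + 647.5 + 643.2 + 637.7 + 641.1 + 641.1 + 641.8 + 640.6 + 642.3 + 647.8 + 644.6 + 640.5) / 18 = 642.2667
Moving ranges: 1.8, 1.1, 3.2, 0.4, 2.5, 0.8, 7.6, 4.3, 5.5, 3.4, 0.0, 0.7, 1.2, 1.7, 5.5, 3.2, 4.1; M̄R̄ = 47.0000 / 17 = 2.7647
UCL = X̄ + 3·M̄R̄/d₂ = 642.2667 + 3 × 2.7647 / 1.128 = 649.6196

649.620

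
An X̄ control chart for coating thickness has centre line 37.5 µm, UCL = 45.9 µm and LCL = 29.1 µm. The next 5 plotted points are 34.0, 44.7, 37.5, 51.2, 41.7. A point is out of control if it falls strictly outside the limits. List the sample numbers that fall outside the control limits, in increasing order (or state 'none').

Compare each point to [29.1, 45.9]: sample 4 = 51.2 > UCL.

4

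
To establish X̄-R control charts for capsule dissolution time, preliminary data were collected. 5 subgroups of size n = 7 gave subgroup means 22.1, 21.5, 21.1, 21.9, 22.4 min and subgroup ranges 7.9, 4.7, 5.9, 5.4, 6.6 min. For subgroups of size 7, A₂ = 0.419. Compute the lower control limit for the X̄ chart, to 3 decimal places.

19.244

X̄̄ = (22.1 + 21.5 + 21.1 + 21.9 + 22.4) / 5 = 109.0000 / 5 = 21.8000
R̄ = (7.9 + 4.7 + 5.9 + 5.4 + 6.6) / 5 = 30.5000 / 5 = 6.1000
LCL = X̄̄ − A₂·R̄ = 21.8000 − 0.419 × 6.1000 = 19.2441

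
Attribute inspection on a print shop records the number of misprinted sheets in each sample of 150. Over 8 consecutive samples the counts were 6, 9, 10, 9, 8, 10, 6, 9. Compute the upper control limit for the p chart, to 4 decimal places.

p̄ = Σdᵢ / (k·n) = 67 / (8 × 150) = 0.05583
UCL = p̄ + 3·√(p̄(1−p̄)/n) = 0.05583 + 3 × √(0.05583×0.94417/150) = 0.05583 + 3 × 0.01875 = 0.11207

0.1121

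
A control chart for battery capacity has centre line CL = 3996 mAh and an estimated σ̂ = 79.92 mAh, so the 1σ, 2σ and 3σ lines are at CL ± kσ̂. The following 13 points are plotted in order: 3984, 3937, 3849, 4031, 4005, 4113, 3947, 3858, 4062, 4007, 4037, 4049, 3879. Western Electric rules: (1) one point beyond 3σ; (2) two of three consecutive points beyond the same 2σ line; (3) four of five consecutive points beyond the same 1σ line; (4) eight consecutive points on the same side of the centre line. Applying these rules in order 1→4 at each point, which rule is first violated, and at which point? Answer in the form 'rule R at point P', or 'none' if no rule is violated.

none

Zone of each point (C = within 1σ̂, B = 1σ̂–2σ̂, A = 2σ̂–3σ̂, * = beyond 3σ̂; sign = side of CL): 1:-C, 2:-C, 3:-B, 4:+C, 5:+C, 6:+B, 7:-C, 8:-B, 9:+C, 10:+C, 11:+C, 12:+C, 13:-B
No rule fires across all 13 points.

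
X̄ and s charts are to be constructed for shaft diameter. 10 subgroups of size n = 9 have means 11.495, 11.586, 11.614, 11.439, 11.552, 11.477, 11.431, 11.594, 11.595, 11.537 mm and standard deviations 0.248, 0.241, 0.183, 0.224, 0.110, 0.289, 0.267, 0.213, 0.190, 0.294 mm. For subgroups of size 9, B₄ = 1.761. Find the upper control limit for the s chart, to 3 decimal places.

0.398

s̄ = (0.248 + 0.241 + 0.183 + 0.224 + 0.110 + 0.289 + 0.267 + 0.213 + 0.190 + 0.294) / 10 = 0.2259
UCL_s = B₄·s̄ = 1.761 × 0.2259 = 0.3978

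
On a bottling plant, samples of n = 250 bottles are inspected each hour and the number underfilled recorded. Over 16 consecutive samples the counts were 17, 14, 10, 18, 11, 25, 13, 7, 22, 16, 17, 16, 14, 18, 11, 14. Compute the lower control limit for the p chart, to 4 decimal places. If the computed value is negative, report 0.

0.0154

p̄ = Σdᵢ / (k·n) = 243 / (16 × 250) = 0.06075
LCL = p̄ − 3·√(p̄(1−p̄)/n) = 0.06075 − 3 × 0.01511 = 0.01543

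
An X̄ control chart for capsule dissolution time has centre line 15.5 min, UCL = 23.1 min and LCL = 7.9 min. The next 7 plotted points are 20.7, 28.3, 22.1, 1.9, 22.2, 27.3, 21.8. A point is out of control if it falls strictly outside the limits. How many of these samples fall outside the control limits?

Compare each point to [7.9, 23.1]: sample 2 = 28.3 > UCL; sample 4 = 1.9 < LCL; sample 6 = 27.3 > UCL.

3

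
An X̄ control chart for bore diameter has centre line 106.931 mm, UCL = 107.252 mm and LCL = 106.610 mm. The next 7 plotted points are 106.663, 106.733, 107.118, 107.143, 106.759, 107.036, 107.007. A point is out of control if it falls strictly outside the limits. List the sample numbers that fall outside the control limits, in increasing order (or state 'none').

none

All 7 points lie within [106.610, 107.252].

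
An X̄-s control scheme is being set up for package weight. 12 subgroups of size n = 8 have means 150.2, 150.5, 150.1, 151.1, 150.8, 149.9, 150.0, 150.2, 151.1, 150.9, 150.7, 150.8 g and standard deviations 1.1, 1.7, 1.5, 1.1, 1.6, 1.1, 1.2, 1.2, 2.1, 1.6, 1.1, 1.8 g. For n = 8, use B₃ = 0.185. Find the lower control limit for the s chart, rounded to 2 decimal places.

s̄ = (1.1 + 1.7 + 1.5 + 1.1 + 1.6 + 1.1 + 1.2 + 1.2 + 2.1 + 1.6 + 1.1 + 1.8) / 12 = 1.4250
LCL_s = B₃·s̄ = 0.185 × 1.4250 = 0.2636

0.26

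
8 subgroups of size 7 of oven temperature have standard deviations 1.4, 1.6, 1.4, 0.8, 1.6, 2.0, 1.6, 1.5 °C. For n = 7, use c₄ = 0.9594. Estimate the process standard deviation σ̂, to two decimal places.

s̄ = (1.4 + 1.6 + 1.4 + 0.8 + 1.6 + 2.0 + 1.6 + 1.5) / 8 = 1.4875
σ̂ = s̄ / c₄ = 1.4875 / 0.9594 = 1.5504

1.55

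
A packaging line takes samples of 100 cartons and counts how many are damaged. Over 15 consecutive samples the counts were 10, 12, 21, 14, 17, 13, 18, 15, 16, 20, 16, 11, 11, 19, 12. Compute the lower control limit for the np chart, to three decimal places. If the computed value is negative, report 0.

p̄ = Σdᵢ / (k·n) = 225 / (15 × 100) = 0.15000
LCL = np̄ − 3·√(np̄(1−p̄)) = 15.0000 − 3 × 3.5707 = 4.2879

4.288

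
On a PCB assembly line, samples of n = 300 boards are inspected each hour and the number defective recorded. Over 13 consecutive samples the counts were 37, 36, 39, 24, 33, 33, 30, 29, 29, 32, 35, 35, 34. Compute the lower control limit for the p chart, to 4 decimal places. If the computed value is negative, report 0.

p̄ = Σdᵢ / (k·n) = 426 / (13 × 300) = 0.10923
LCL = p̄ − 3·√(p̄(1−p̄)/n) = 0.10923 − 3 × 0.01801 = 0.05520

0.0552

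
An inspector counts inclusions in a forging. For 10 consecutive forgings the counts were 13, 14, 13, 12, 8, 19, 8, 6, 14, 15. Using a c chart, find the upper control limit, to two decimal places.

22.68

c̄ = (13 + 14 + 13 + 12 + 8 + 19 + 8 + 6 + 14 + 15) / 10 = 122 / 10 = 12.2000
UCL = c̄ + 3√c̄ = 12.2000 + 3 × √12.2000 = 12.2000 + 3 × 3.4928 = 22.6785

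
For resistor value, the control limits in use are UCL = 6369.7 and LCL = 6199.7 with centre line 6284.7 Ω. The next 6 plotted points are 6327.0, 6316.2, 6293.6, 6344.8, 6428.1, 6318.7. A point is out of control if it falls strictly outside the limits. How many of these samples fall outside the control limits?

1

Compare each point to [6199.7, 6369.7]: sample 5 = 6428.1 > UCL.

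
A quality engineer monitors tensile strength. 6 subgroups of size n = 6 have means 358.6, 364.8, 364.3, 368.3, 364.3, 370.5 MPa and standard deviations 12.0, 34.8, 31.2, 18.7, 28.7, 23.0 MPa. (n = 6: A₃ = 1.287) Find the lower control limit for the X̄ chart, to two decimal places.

X̄̄ = (358.6 + 364.8 + 364.3 + 368.3 + 364.3 + 370.5) / 6 = 365.1333
s̄ = (12.0 + 34.8 + 31.2 + 18.7 + 28.7 + 23.0) / 6 = 24.7333
LCL = X̄̄ − A₃·s̄ = 365.1333 − 1.287 × 24.7333 = 333.3015

333.30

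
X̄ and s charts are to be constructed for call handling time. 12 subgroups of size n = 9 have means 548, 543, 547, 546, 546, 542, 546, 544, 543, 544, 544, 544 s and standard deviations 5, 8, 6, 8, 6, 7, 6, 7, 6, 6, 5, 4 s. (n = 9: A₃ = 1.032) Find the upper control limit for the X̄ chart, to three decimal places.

X̄̄ = (548 + 543 + 547 + 546 + 546 + 542 + 546 + 544 + 543 + 544 + 544 + 544) / 12 = 544.7500
s̄ = (5 + 8 + 6 + 8 + 6 + 7 + 6 + 7 + 6 + 6 + 5 + 4) / 12 = 6.1667
UCL = X̄̄ + A₃·s̄ = 544.7500 + 1.032 × 6.1667 = 551.1140

551.114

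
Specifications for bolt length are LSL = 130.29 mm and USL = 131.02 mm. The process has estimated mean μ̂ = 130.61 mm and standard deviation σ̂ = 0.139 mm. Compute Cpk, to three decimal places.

0.767

Cpu = (USL − μ̂) / (3σ̂) = (131.02 − 130.61) / (3 × 0.139) = 0.9832; Cpl = (μ̂ − LSL) / (3σ̂) = (130.61 − 130.29) / (3 × 0.139) = 0.7674; Cpk = min(Cpu, Cpl) = 0.7674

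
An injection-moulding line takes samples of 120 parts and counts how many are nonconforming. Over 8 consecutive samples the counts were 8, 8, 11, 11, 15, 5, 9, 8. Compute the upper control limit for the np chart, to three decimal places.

18.194

p̄ = Σdᵢ / (k·n) = 75 / (8 × 120) = 0.07812
UCL = np̄ + 3·√(np̄(1−p̄)) = 9.3750 + 3 × √(9.3750×0.92188) = 9.3750 + 3 × 2.9398 = 18.1945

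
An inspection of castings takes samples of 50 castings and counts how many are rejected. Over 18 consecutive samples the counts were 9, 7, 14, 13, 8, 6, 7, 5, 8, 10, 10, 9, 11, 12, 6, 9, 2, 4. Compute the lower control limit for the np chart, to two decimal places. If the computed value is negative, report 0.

p̄ = Σdᵢ / (k·n) = 150 / (18 × 50) = 0.16667
LCL = np̄ − 3·√(np̄(1−p̄)) = 8.3333 − 3 × 2.6352 = 0.4276

0.43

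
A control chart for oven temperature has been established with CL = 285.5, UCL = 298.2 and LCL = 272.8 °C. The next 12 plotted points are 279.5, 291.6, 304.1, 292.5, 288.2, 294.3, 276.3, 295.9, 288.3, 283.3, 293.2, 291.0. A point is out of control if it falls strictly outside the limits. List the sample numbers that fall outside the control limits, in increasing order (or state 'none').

Compare each point to [272.8, 298.2]: sample 3 = 304.1 > UCL.

3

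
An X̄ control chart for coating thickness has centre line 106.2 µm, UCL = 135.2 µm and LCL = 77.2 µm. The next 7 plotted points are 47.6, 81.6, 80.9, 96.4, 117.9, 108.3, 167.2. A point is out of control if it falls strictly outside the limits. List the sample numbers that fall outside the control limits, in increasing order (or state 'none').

1, 7

Compare each point to [77.2, 135.2]: sample 1 = 47.6 < LCL; sample 7 = 167.2 > UCL.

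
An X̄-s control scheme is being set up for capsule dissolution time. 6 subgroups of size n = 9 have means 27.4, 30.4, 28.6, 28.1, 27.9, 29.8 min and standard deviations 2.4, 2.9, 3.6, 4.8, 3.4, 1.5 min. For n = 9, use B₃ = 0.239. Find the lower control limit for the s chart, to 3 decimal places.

s̄ = (2.4 + 2.9 + 3.6 + 4.8 + 3.4 + 1.5) / 6 = 3.1000
LCL_s = B₃·s̄ = 0.239 × 3.1000 = 0.7409

0.741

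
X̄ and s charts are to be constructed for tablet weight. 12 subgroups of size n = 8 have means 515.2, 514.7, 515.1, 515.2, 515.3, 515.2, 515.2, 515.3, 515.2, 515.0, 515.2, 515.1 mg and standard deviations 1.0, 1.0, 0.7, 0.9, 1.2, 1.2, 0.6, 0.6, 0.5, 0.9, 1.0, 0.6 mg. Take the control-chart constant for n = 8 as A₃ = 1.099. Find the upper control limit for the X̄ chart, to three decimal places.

X̄̄ = (515.2 + 514.7 + 515.1 + 515.2 + 515.3 + 515.2 + 515.2 + 515.3 + 515.2 + 515.0 + 515.2 + 515.1) / 12 = 515.1417
s̄ = (1.0 + 1.0 + 0.7 + 0.9 + 1.2 + 1.2 + 0.6 + 0.6 + 0.5 + 0.9 + 1.0 + 0.6) / 12 = 0.8500
UCL = X̄̄ + A₃·s̄ = 515.1417 + 1.099 × 0.8500 = 516.0758

516.076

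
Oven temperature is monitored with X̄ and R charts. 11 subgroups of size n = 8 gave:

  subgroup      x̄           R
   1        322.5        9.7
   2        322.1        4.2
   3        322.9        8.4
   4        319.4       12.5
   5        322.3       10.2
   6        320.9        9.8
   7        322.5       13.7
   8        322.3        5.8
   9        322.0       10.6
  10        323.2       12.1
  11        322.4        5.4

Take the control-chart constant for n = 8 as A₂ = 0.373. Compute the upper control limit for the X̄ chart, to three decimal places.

325.518

X̄̄ = (322.5 + 322.1 + 322.9 + 319.4 + 322.3 + 320.9 + 322.5 + 322.3 + 322.0 + 323.2 + 322.4) / 11 = 3542.5000 / 11 = 322.0455
R̄ = (9.7 + 4.2 + 8.4 + 12.5 + 10.2 + 9.8 + 13.7 + 5.8 + 10.6 + 12.1 + 5.4) / 11 = 102.4000 / 11 = 9.3091
UCL = X̄̄ + A₂·R̄ = 322.0455 + 0.373 × 9.3091 = 325.5177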